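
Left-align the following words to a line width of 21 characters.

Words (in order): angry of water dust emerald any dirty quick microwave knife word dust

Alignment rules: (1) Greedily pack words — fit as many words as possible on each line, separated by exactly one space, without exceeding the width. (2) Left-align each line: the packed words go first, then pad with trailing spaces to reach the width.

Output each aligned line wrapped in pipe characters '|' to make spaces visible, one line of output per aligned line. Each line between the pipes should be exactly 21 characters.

Line 1: ['angry', 'of', 'water', 'dust'] (min_width=19, slack=2)
Line 2: ['emerald', 'any', 'dirty'] (min_width=17, slack=4)
Line 3: ['quick', 'microwave', 'knife'] (min_width=21, slack=0)
Line 4: ['word', 'dust'] (min_width=9, slack=12)

Answer: |angry of water dust  |
|emerald any dirty    |
|quick microwave knife|
|word dust            |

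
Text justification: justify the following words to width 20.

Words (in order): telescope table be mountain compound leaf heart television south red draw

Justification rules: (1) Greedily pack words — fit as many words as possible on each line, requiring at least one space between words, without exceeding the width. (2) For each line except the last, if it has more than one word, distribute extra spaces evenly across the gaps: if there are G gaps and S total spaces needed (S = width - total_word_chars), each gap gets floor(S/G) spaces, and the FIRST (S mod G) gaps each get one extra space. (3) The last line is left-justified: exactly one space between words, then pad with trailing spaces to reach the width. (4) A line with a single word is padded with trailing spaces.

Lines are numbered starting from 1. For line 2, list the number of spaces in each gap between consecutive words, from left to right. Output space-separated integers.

Answer: 4

Derivation:
Line 1: ['telescope', 'table', 'be'] (min_width=18, slack=2)
Line 2: ['mountain', 'compound'] (min_width=17, slack=3)
Line 3: ['leaf', 'heart'] (min_width=10, slack=10)
Line 4: ['television', 'south', 'red'] (min_width=20, slack=0)
Line 5: ['draw'] (min_width=4, slack=16)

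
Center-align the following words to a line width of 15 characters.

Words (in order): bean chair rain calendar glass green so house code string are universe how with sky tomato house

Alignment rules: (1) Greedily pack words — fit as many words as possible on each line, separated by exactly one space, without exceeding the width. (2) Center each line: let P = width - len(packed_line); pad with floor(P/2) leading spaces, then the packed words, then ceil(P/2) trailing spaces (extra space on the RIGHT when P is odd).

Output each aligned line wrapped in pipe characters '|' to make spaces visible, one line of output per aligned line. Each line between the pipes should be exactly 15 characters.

Line 1: ['bean', 'chair', 'rain'] (min_width=15, slack=0)
Line 2: ['calendar', 'glass'] (min_width=14, slack=1)
Line 3: ['green', 'so', 'house'] (min_width=14, slack=1)
Line 4: ['code', 'string', 'are'] (min_width=15, slack=0)
Line 5: ['universe', 'how'] (min_width=12, slack=3)
Line 6: ['with', 'sky', 'tomato'] (min_width=15, slack=0)
Line 7: ['house'] (min_width=5, slack=10)

Answer: |bean chair rain|
|calendar glass |
|green so house |
|code string are|
| universe how  |
|with sky tomato|
|     house     |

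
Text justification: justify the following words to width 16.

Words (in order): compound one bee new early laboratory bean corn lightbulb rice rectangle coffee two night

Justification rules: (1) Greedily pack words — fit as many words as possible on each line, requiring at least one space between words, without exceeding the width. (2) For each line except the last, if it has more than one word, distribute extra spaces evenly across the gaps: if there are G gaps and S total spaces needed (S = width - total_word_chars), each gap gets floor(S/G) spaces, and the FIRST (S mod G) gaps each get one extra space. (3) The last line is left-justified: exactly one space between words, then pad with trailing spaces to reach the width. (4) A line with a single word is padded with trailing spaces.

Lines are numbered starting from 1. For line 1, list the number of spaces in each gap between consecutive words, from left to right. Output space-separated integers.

Answer: 1 1

Derivation:
Line 1: ['compound', 'one', 'bee'] (min_width=16, slack=0)
Line 2: ['new', 'early'] (min_width=9, slack=7)
Line 3: ['laboratory', 'bean'] (min_width=15, slack=1)
Line 4: ['corn', 'lightbulb'] (min_width=14, slack=2)
Line 5: ['rice', 'rectangle'] (min_width=14, slack=2)
Line 6: ['coffee', 'two', 'night'] (min_width=16, slack=0)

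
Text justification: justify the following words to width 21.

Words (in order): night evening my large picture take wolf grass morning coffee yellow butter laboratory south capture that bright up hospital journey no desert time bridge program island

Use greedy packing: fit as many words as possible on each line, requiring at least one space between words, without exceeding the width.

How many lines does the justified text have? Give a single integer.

Answer: 9

Derivation:
Line 1: ['night', 'evening', 'my'] (min_width=16, slack=5)
Line 2: ['large', 'picture', 'take'] (min_width=18, slack=3)
Line 3: ['wolf', 'grass', 'morning'] (min_width=18, slack=3)
Line 4: ['coffee', 'yellow', 'butter'] (min_width=20, slack=1)
Line 5: ['laboratory', 'south'] (min_width=16, slack=5)
Line 6: ['capture', 'that', 'bright'] (min_width=19, slack=2)
Line 7: ['up', 'hospital', 'journey'] (min_width=19, slack=2)
Line 8: ['no', 'desert', 'time', 'bridge'] (min_width=21, slack=0)
Line 9: ['program', 'island'] (min_width=14, slack=7)
Total lines: 9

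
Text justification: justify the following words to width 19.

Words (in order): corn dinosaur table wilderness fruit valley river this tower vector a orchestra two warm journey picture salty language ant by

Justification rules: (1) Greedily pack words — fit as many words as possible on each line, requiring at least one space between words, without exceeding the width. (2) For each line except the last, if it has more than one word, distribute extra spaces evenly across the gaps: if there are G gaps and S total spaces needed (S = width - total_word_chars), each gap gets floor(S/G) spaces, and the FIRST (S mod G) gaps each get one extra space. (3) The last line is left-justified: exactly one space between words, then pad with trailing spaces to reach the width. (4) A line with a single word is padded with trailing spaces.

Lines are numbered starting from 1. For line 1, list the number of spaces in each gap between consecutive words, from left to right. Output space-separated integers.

Answer: 1 1

Derivation:
Line 1: ['corn', 'dinosaur', 'table'] (min_width=19, slack=0)
Line 2: ['wilderness', 'fruit'] (min_width=16, slack=3)
Line 3: ['valley', 'river', 'this'] (min_width=17, slack=2)
Line 4: ['tower', 'vector', 'a'] (min_width=14, slack=5)
Line 5: ['orchestra', 'two', 'warm'] (min_width=18, slack=1)
Line 6: ['journey', 'picture'] (min_width=15, slack=4)
Line 7: ['salty', 'language', 'ant'] (min_width=18, slack=1)
Line 8: ['by'] (min_width=2, slack=17)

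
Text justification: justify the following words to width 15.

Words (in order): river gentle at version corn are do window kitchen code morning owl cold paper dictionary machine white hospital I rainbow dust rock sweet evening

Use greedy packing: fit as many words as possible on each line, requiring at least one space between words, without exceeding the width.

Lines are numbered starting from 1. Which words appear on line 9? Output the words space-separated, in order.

Answer: hospital I

Derivation:
Line 1: ['river', 'gentle', 'at'] (min_width=15, slack=0)
Line 2: ['version', 'corn'] (min_width=12, slack=3)
Line 3: ['are', 'do', 'window'] (min_width=13, slack=2)
Line 4: ['kitchen', 'code'] (min_width=12, slack=3)
Line 5: ['morning', 'owl'] (min_width=11, slack=4)
Line 6: ['cold', 'paper'] (min_width=10, slack=5)
Line 7: ['dictionary'] (min_width=10, slack=5)
Line 8: ['machine', 'white'] (min_width=13, slack=2)
Line 9: ['hospital', 'I'] (min_width=10, slack=5)
Line 10: ['rainbow', 'dust'] (min_width=12, slack=3)
Line 11: ['rock', 'sweet'] (min_width=10, slack=5)
Line 12: ['evening'] (min_width=7, slack=8)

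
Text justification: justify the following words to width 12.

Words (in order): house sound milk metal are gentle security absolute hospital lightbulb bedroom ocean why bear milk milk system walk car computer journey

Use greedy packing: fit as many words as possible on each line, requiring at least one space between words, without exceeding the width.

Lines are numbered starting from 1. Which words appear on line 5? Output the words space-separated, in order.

Answer: absolute

Derivation:
Line 1: ['house', 'sound'] (min_width=11, slack=1)
Line 2: ['milk', 'metal'] (min_width=10, slack=2)
Line 3: ['are', 'gentle'] (min_width=10, slack=2)
Line 4: ['security'] (min_width=8, slack=4)
Line 5: ['absolute'] (min_width=8, slack=4)
Line 6: ['hospital'] (min_width=8, slack=4)
Line 7: ['lightbulb'] (min_width=9, slack=3)
Line 8: ['bedroom'] (min_width=7, slack=5)
Line 9: ['ocean', 'why'] (min_width=9, slack=3)
Line 10: ['bear', 'milk'] (min_width=9, slack=3)
Line 11: ['milk', 'system'] (min_width=11, slack=1)
Line 12: ['walk', 'car'] (min_width=8, slack=4)
Line 13: ['computer'] (min_width=8, slack=4)
Line 14: ['journey'] (min_width=7, slack=5)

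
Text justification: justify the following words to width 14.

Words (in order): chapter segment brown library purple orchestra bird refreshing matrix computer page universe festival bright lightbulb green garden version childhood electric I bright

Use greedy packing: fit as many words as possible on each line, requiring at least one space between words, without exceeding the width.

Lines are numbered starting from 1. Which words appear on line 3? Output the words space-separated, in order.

Line 1: ['chapter'] (min_width=7, slack=7)
Line 2: ['segment', 'brown'] (min_width=13, slack=1)
Line 3: ['library', 'purple'] (min_width=14, slack=0)
Line 4: ['orchestra', 'bird'] (min_width=14, slack=0)
Line 5: ['refreshing'] (min_width=10, slack=4)
Line 6: ['matrix'] (min_width=6, slack=8)
Line 7: ['computer', 'page'] (min_width=13, slack=1)
Line 8: ['universe'] (min_width=8, slack=6)
Line 9: ['festival'] (min_width=8, slack=6)
Line 10: ['bright'] (min_width=6, slack=8)
Line 11: ['lightbulb'] (min_width=9, slack=5)
Line 12: ['green', 'garden'] (min_width=12, slack=2)
Line 13: ['version'] (min_width=7, slack=7)
Line 14: ['childhood'] (min_width=9, slack=5)
Line 15: ['electric', 'I'] (min_width=10, slack=4)
Line 16: ['bright'] (min_width=6, slack=8)

Answer: library purple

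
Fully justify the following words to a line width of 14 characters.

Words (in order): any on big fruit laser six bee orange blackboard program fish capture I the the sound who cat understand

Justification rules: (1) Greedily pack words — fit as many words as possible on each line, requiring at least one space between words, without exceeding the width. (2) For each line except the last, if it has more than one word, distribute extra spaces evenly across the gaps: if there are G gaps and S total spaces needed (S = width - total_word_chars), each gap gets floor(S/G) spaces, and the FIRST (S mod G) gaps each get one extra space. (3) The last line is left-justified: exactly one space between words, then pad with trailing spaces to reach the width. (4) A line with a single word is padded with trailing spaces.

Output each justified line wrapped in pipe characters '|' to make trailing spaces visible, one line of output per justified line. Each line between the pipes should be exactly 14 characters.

Line 1: ['any', 'on', 'big'] (min_width=10, slack=4)
Line 2: ['fruit', 'laser'] (min_width=11, slack=3)
Line 3: ['six', 'bee', 'orange'] (min_width=14, slack=0)
Line 4: ['blackboard'] (min_width=10, slack=4)
Line 5: ['program', 'fish'] (min_width=12, slack=2)
Line 6: ['capture', 'I', 'the'] (min_width=13, slack=1)
Line 7: ['the', 'sound', 'who'] (min_width=13, slack=1)
Line 8: ['cat', 'understand'] (min_width=14, slack=0)

Answer: |any   on   big|
|fruit    laser|
|six bee orange|
|blackboard    |
|program   fish|
|capture  I the|
|the  sound who|
|cat understand|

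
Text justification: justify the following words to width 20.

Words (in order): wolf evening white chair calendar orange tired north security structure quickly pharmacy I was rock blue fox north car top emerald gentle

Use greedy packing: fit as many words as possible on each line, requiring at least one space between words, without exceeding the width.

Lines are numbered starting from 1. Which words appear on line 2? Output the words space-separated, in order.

Line 1: ['wolf', 'evening', 'white'] (min_width=18, slack=2)
Line 2: ['chair', 'calendar'] (min_width=14, slack=6)
Line 3: ['orange', 'tired', 'north'] (min_width=18, slack=2)
Line 4: ['security', 'structure'] (min_width=18, slack=2)
Line 5: ['quickly', 'pharmacy', 'I'] (min_width=18, slack=2)
Line 6: ['was', 'rock', 'blue', 'fox'] (min_width=17, slack=3)
Line 7: ['north', 'car', 'top'] (min_width=13, slack=7)
Line 8: ['emerald', 'gentle'] (min_width=14, slack=6)

Answer: chair calendar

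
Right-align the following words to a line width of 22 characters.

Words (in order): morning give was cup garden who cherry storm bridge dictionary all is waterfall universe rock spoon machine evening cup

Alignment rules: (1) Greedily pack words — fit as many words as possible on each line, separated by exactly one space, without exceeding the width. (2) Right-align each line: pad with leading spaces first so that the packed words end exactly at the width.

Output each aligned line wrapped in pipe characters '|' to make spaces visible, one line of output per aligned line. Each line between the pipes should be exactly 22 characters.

Answer: |  morning give was cup|
|     garden who cherry|
|          storm bridge|
|     dictionary all is|
|    waterfall universe|
|    rock spoon machine|
|           evening cup|

Derivation:
Line 1: ['morning', 'give', 'was', 'cup'] (min_width=20, slack=2)
Line 2: ['garden', 'who', 'cherry'] (min_width=17, slack=5)
Line 3: ['storm', 'bridge'] (min_width=12, slack=10)
Line 4: ['dictionary', 'all', 'is'] (min_width=17, slack=5)
Line 5: ['waterfall', 'universe'] (min_width=18, slack=4)
Line 6: ['rock', 'spoon', 'machine'] (min_width=18, slack=4)
Line 7: ['evening', 'cup'] (min_width=11, slack=11)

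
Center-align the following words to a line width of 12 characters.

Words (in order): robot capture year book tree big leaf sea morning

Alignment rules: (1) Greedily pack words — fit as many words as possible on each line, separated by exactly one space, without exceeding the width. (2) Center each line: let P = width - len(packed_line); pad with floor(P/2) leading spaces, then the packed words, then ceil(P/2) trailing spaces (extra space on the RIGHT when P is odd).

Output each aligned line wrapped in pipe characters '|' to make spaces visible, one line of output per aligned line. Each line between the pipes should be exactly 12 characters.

Line 1: ['robot'] (min_width=5, slack=7)
Line 2: ['capture', 'year'] (min_width=12, slack=0)
Line 3: ['book', 'tree'] (min_width=9, slack=3)
Line 4: ['big', 'leaf', 'sea'] (min_width=12, slack=0)
Line 5: ['morning'] (min_width=7, slack=5)

Answer: |   robot    |
|capture year|
| book tree  |
|big leaf sea|
|  morning   |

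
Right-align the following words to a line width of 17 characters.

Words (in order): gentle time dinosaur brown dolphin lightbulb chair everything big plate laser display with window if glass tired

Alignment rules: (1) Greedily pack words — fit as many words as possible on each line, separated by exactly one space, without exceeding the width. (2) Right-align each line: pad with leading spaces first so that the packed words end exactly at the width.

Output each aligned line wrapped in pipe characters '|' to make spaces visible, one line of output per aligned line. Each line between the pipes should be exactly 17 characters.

Line 1: ['gentle', 'time'] (min_width=11, slack=6)
Line 2: ['dinosaur', 'brown'] (min_width=14, slack=3)
Line 3: ['dolphin', 'lightbulb'] (min_width=17, slack=0)
Line 4: ['chair', 'everything'] (min_width=16, slack=1)
Line 5: ['big', 'plate', 'laser'] (min_width=15, slack=2)
Line 6: ['display', 'with'] (min_width=12, slack=5)
Line 7: ['window', 'if', 'glass'] (min_width=15, slack=2)
Line 8: ['tired'] (min_width=5, slack=12)

Answer: |      gentle time|
|   dinosaur brown|
|dolphin lightbulb|
| chair everything|
|  big plate laser|
|     display with|
|  window if glass|
|            tired|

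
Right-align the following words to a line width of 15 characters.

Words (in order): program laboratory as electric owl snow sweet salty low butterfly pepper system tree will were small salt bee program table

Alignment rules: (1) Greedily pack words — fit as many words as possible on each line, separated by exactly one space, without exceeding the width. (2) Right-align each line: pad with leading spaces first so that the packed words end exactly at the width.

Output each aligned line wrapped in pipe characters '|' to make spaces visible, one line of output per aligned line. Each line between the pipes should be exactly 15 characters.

Answer: |        program|
|  laboratory as|
|   electric owl|
|     snow sweet|
|      salty low|
|      butterfly|
|  pepper system|
| tree will were|
| small salt bee|
|  program table|

Derivation:
Line 1: ['program'] (min_width=7, slack=8)
Line 2: ['laboratory', 'as'] (min_width=13, slack=2)
Line 3: ['electric', 'owl'] (min_width=12, slack=3)
Line 4: ['snow', 'sweet'] (min_width=10, slack=5)
Line 5: ['salty', 'low'] (min_width=9, slack=6)
Line 6: ['butterfly'] (min_width=9, slack=6)
Line 7: ['pepper', 'system'] (min_width=13, slack=2)
Line 8: ['tree', 'will', 'were'] (min_width=14, slack=1)
Line 9: ['small', 'salt', 'bee'] (min_width=14, slack=1)
Line 10: ['program', 'table'] (min_width=13, slack=2)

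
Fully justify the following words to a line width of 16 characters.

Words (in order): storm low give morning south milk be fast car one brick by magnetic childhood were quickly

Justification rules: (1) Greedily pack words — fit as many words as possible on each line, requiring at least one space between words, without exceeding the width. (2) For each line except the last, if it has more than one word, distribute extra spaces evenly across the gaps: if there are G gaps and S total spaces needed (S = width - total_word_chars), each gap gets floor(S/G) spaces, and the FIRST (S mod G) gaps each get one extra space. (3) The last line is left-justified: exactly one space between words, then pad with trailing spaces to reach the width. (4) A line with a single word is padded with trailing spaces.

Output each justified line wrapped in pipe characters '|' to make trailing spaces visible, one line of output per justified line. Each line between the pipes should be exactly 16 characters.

Line 1: ['storm', 'low', 'give'] (min_width=14, slack=2)
Line 2: ['morning', 'south'] (min_width=13, slack=3)
Line 3: ['milk', 'be', 'fast', 'car'] (min_width=16, slack=0)
Line 4: ['one', 'brick', 'by'] (min_width=12, slack=4)
Line 5: ['magnetic'] (min_width=8, slack=8)
Line 6: ['childhood', 'were'] (min_width=14, slack=2)
Line 7: ['quickly'] (min_width=7, slack=9)

Answer: |storm  low  give|
|morning    south|
|milk be fast car|
|one   brick   by|
|magnetic        |
|childhood   were|
|quickly         |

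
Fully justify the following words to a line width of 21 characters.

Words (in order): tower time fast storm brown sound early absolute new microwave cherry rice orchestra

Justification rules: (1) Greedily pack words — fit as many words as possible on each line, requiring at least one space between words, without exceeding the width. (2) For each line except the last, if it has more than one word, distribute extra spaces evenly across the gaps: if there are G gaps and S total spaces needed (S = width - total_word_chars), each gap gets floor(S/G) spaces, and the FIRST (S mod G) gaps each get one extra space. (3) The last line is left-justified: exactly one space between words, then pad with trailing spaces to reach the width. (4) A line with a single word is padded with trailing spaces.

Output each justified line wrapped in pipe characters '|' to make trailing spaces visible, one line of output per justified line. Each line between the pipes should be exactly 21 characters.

Answer: |tower time fast storm|
|brown   sound   early|
|absolute          new|
|microwave cherry rice|
|orchestra            |

Derivation:
Line 1: ['tower', 'time', 'fast', 'storm'] (min_width=21, slack=0)
Line 2: ['brown', 'sound', 'early'] (min_width=17, slack=4)
Line 3: ['absolute', 'new'] (min_width=12, slack=9)
Line 4: ['microwave', 'cherry', 'rice'] (min_width=21, slack=0)
Line 5: ['orchestra'] (min_width=9, slack=12)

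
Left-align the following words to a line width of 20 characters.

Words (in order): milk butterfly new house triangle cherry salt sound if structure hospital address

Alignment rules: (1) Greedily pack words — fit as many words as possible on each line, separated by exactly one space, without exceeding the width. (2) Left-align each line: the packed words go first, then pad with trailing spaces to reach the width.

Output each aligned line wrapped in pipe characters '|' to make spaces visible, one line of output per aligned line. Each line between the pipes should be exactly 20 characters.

Answer: |milk butterfly new  |
|house triangle      |
|cherry salt sound if|
|structure hospital  |
|address             |

Derivation:
Line 1: ['milk', 'butterfly', 'new'] (min_width=18, slack=2)
Line 2: ['house', 'triangle'] (min_width=14, slack=6)
Line 3: ['cherry', 'salt', 'sound', 'if'] (min_width=20, slack=0)
Line 4: ['structure', 'hospital'] (min_width=18, slack=2)
Line 5: ['address'] (min_width=7, slack=13)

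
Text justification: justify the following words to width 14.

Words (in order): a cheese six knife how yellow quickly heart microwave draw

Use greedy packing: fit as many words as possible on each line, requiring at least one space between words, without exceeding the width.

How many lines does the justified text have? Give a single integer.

Line 1: ['a', 'cheese', 'six'] (min_width=12, slack=2)
Line 2: ['knife', 'how'] (min_width=9, slack=5)
Line 3: ['yellow', 'quickly'] (min_width=14, slack=0)
Line 4: ['heart'] (min_width=5, slack=9)
Line 5: ['microwave', 'draw'] (min_width=14, slack=0)
Total lines: 5

Answer: 5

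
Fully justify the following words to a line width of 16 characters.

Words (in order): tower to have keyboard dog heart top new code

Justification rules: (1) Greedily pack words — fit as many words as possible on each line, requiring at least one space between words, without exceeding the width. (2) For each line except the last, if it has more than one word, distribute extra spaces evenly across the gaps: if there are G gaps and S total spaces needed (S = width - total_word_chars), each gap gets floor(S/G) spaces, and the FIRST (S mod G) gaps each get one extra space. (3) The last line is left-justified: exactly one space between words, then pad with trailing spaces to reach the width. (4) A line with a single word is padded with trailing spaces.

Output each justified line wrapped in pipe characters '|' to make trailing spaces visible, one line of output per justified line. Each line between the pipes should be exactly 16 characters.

Line 1: ['tower', 'to', 'have'] (min_width=13, slack=3)
Line 2: ['keyboard', 'dog'] (min_width=12, slack=4)
Line 3: ['heart', 'top', 'new'] (min_width=13, slack=3)
Line 4: ['code'] (min_width=4, slack=12)

Answer: |tower   to  have|
|keyboard     dog|
|heart   top  new|
|code            |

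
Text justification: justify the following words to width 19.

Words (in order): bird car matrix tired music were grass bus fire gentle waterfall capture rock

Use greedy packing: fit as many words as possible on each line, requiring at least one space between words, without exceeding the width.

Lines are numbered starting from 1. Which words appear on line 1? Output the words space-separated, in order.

Answer: bird car matrix

Derivation:
Line 1: ['bird', 'car', 'matrix'] (min_width=15, slack=4)
Line 2: ['tired', 'music', 'were'] (min_width=16, slack=3)
Line 3: ['grass', 'bus', 'fire'] (min_width=14, slack=5)
Line 4: ['gentle', 'waterfall'] (min_width=16, slack=3)
Line 5: ['capture', 'rock'] (min_width=12, slack=7)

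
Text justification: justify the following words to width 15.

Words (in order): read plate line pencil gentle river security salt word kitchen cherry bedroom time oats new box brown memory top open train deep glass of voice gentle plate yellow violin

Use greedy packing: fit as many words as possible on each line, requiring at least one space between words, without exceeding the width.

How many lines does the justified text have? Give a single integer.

Line 1: ['read', 'plate', 'line'] (min_width=15, slack=0)
Line 2: ['pencil', 'gentle'] (min_width=13, slack=2)
Line 3: ['river', 'security'] (min_width=14, slack=1)
Line 4: ['salt', 'word'] (min_width=9, slack=6)
Line 5: ['kitchen', 'cherry'] (min_width=14, slack=1)
Line 6: ['bedroom', 'time'] (min_width=12, slack=3)
Line 7: ['oats', 'new', 'box'] (min_width=12, slack=3)
Line 8: ['brown', 'memory'] (min_width=12, slack=3)
Line 9: ['top', 'open', 'train'] (min_width=14, slack=1)
Line 10: ['deep', 'glass', 'of'] (min_width=13, slack=2)
Line 11: ['voice', 'gentle'] (min_width=12, slack=3)
Line 12: ['plate', 'yellow'] (min_width=12, slack=3)
Line 13: ['violin'] (min_width=6, slack=9)
Total lines: 13

Answer: 13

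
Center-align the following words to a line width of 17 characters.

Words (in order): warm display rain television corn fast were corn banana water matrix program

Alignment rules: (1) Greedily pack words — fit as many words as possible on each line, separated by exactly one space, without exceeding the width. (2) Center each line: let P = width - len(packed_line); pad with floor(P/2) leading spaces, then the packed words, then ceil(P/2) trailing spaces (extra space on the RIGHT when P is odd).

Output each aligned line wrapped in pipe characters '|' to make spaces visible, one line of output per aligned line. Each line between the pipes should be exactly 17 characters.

Line 1: ['warm', 'display', 'rain'] (min_width=17, slack=0)
Line 2: ['television', 'corn'] (min_width=15, slack=2)
Line 3: ['fast', 'were', 'corn'] (min_width=14, slack=3)
Line 4: ['banana', 'water'] (min_width=12, slack=5)
Line 5: ['matrix', 'program'] (min_width=14, slack=3)

Answer: |warm display rain|
| television corn |
| fast were corn  |
|  banana water   |
| matrix program  |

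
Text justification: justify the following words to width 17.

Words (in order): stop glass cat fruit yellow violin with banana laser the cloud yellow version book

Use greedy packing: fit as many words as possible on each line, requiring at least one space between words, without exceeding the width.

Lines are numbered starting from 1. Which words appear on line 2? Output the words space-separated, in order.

Line 1: ['stop', 'glass', 'cat'] (min_width=14, slack=3)
Line 2: ['fruit', 'yellow'] (min_width=12, slack=5)
Line 3: ['violin', 'with'] (min_width=11, slack=6)
Line 4: ['banana', 'laser', 'the'] (min_width=16, slack=1)
Line 5: ['cloud', 'yellow'] (min_width=12, slack=5)
Line 6: ['version', 'book'] (min_width=12, slack=5)

Answer: fruit yellow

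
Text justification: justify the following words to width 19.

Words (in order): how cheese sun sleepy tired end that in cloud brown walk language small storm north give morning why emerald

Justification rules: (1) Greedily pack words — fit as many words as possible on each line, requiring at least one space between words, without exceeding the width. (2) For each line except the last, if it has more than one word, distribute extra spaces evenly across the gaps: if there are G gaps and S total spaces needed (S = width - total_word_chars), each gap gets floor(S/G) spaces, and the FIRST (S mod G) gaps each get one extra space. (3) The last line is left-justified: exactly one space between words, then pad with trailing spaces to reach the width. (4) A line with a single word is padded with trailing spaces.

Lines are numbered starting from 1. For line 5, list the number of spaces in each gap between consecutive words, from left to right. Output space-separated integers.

Answer: 3 2

Derivation:
Line 1: ['how', 'cheese', 'sun'] (min_width=14, slack=5)
Line 2: ['sleepy', 'tired', 'end'] (min_width=16, slack=3)
Line 3: ['that', 'in', 'cloud', 'brown'] (min_width=19, slack=0)
Line 4: ['walk', 'language', 'small'] (min_width=19, slack=0)
Line 5: ['storm', 'north', 'give'] (min_width=16, slack=3)
Line 6: ['morning', 'why', 'emerald'] (min_width=19, slack=0)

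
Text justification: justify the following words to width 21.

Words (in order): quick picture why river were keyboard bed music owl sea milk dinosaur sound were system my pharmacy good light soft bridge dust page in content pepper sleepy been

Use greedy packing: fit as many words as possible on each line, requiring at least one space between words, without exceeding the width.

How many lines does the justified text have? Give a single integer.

Answer: 9

Derivation:
Line 1: ['quick', 'picture', 'why'] (min_width=17, slack=4)
Line 2: ['river', 'were', 'keyboard'] (min_width=19, slack=2)
Line 3: ['bed', 'music', 'owl', 'sea'] (min_width=17, slack=4)
Line 4: ['milk', 'dinosaur', 'sound'] (min_width=19, slack=2)
Line 5: ['were', 'system', 'my'] (min_width=14, slack=7)
Line 6: ['pharmacy', 'good', 'light'] (min_width=19, slack=2)
Line 7: ['soft', 'bridge', 'dust', 'page'] (min_width=21, slack=0)
Line 8: ['in', 'content', 'pepper'] (min_width=17, slack=4)
Line 9: ['sleepy', 'been'] (min_width=11, slack=10)
Total lines: 9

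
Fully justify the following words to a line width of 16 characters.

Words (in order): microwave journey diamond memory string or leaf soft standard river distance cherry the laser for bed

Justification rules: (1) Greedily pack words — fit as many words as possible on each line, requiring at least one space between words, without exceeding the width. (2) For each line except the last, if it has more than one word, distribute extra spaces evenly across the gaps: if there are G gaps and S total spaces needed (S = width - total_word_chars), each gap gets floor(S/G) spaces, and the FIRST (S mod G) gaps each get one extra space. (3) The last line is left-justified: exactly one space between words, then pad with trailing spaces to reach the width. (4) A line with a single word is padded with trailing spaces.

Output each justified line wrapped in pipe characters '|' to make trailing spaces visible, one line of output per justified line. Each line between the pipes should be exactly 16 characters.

Answer: |microwave       |
|journey  diamond|
|memory string or|
|leaf        soft|
|standard   river|
|distance  cherry|
|the   laser  for|
|bed             |

Derivation:
Line 1: ['microwave'] (min_width=9, slack=7)
Line 2: ['journey', 'diamond'] (min_width=15, slack=1)
Line 3: ['memory', 'string', 'or'] (min_width=16, slack=0)
Line 4: ['leaf', 'soft'] (min_width=9, slack=7)
Line 5: ['standard', 'river'] (min_width=14, slack=2)
Line 6: ['distance', 'cherry'] (min_width=15, slack=1)
Line 7: ['the', 'laser', 'for'] (min_width=13, slack=3)
Line 8: ['bed'] (min_width=3, slack=13)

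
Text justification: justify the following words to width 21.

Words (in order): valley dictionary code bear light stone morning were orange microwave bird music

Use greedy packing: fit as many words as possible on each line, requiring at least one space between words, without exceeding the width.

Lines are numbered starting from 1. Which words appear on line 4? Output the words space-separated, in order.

Answer: microwave bird music

Derivation:
Line 1: ['valley', 'dictionary'] (min_width=17, slack=4)
Line 2: ['code', 'bear', 'light', 'stone'] (min_width=21, slack=0)
Line 3: ['morning', 'were', 'orange'] (min_width=19, slack=2)
Line 4: ['microwave', 'bird', 'music'] (min_width=20, slack=1)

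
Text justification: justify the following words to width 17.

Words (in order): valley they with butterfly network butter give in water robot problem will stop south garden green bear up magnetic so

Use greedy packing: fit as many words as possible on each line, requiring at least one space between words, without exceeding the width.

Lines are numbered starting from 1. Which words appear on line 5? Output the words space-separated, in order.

Line 1: ['valley', 'they', 'with'] (min_width=16, slack=1)
Line 2: ['butterfly', 'network'] (min_width=17, slack=0)
Line 3: ['butter', 'give', 'in'] (min_width=14, slack=3)
Line 4: ['water', 'robot'] (min_width=11, slack=6)
Line 5: ['problem', 'will', 'stop'] (min_width=17, slack=0)
Line 6: ['south', 'garden'] (min_width=12, slack=5)
Line 7: ['green', 'bear', 'up'] (min_width=13, slack=4)
Line 8: ['magnetic', 'so'] (min_width=11, slack=6)

Answer: problem will stop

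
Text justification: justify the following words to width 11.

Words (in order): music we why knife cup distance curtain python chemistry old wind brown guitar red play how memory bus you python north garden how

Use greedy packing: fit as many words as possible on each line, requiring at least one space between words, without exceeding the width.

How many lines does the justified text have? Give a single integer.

Line 1: ['music', 'we'] (min_width=8, slack=3)
Line 2: ['why', 'knife'] (min_width=9, slack=2)
Line 3: ['cup'] (min_width=3, slack=8)
Line 4: ['distance'] (min_width=8, slack=3)
Line 5: ['curtain'] (min_width=7, slack=4)
Line 6: ['python'] (min_width=6, slack=5)
Line 7: ['chemistry'] (min_width=9, slack=2)
Line 8: ['old', 'wind'] (min_width=8, slack=3)
Line 9: ['brown'] (min_width=5, slack=6)
Line 10: ['guitar', 'red'] (min_width=10, slack=1)
Line 11: ['play', 'how'] (min_width=8, slack=3)
Line 12: ['memory', 'bus'] (min_width=10, slack=1)
Line 13: ['you', 'python'] (min_width=10, slack=1)
Line 14: ['north'] (min_width=5, slack=6)
Line 15: ['garden', 'how'] (min_width=10, slack=1)
Total lines: 15

Answer: 15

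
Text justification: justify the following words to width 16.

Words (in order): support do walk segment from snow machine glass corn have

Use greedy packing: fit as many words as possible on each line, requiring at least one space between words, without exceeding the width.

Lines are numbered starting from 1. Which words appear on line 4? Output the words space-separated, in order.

Line 1: ['support', 'do', 'walk'] (min_width=15, slack=1)
Line 2: ['segment', 'from'] (min_width=12, slack=4)
Line 3: ['snow', 'machine'] (min_width=12, slack=4)
Line 4: ['glass', 'corn', 'have'] (min_width=15, slack=1)

Answer: glass corn have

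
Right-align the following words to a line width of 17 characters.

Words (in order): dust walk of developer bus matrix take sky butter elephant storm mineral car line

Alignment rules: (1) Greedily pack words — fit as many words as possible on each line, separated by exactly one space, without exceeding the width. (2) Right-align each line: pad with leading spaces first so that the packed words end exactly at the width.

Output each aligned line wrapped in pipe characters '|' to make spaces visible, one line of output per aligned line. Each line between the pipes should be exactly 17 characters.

Line 1: ['dust', 'walk', 'of'] (min_width=12, slack=5)
Line 2: ['developer', 'bus'] (min_width=13, slack=4)
Line 3: ['matrix', 'take', 'sky'] (min_width=15, slack=2)
Line 4: ['butter', 'elephant'] (min_width=15, slack=2)
Line 5: ['storm', 'mineral', 'car'] (min_width=17, slack=0)
Line 6: ['line'] (min_width=4, slack=13)

Answer: |     dust walk of|
|    developer bus|
|  matrix take sky|
|  butter elephant|
|storm mineral car|
|             line|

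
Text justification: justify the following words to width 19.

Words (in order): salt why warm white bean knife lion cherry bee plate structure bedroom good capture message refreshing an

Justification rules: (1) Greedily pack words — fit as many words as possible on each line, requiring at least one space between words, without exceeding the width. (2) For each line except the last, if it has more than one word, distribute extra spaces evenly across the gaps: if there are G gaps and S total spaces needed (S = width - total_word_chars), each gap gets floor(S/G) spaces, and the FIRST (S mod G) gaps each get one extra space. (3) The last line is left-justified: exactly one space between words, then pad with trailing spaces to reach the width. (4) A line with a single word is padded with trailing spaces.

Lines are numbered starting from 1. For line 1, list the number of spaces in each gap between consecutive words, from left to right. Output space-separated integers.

Answer: 1 1 1

Derivation:
Line 1: ['salt', 'why', 'warm', 'white'] (min_width=19, slack=0)
Line 2: ['bean', 'knife', 'lion'] (min_width=15, slack=4)
Line 3: ['cherry', 'bee', 'plate'] (min_width=16, slack=3)
Line 4: ['structure', 'bedroom'] (min_width=17, slack=2)
Line 5: ['good', 'capture'] (min_width=12, slack=7)
Line 6: ['message', 'refreshing'] (min_width=18, slack=1)
Line 7: ['an'] (min_width=2, slack=17)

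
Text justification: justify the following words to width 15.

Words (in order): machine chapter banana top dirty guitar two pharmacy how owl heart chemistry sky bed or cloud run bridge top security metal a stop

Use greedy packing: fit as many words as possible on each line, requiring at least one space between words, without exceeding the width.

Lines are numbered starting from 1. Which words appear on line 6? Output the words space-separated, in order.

Line 1: ['machine', 'chapter'] (min_width=15, slack=0)
Line 2: ['banana', 'top'] (min_width=10, slack=5)
Line 3: ['dirty', 'guitar'] (min_width=12, slack=3)
Line 4: ['two', 'pharmacy'] (min_width=12, slack=3)
Line 5: ['how', 'owl', 'heart'] (min_width=13, slack=2)
Line 6: ['chemistry', 'sky'] (min_width=13, slack=2)
Line 7: ['bed', 'or', 'cloud'] (min_width=12, slack=3)
Line 8: ['run', 'bridge', 'top'] (min_width=14, slack=1)
Line 9: ['security', 'metal'] (min_width=14, slack=1)
Line 10: ['a', 'stop'] (min_width=6, slack=9)

Answer: chemistry sky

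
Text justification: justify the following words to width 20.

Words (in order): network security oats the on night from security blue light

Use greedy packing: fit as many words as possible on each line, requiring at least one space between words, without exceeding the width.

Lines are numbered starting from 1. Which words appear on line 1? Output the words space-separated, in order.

Line 1: ['network', 'security'] (min_width=16, slack=4)
Line 2: ['oats', 'the', 'on', 'night'] (min_width=17, slack=3)
Line 3: ['from', 'security', 'blue'] (min_width=18, slack=2)
Line 4: ['light'] (min_width=5, slack=15)

Answer: network security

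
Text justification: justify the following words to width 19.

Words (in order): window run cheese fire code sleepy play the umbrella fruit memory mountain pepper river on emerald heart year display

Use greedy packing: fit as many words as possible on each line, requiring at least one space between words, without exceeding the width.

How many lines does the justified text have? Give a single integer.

Line 1: ['window', 'run', 'cheese'] (min_width=17, slack=2)
Line 2: ['fire', 'code', 'sleepy'] (min_width=16, slack=3)
Line 3: ['play', 'the', 'umbrella'] (min_width=17, slack=2)
Line 4: ['fruit', 'memory'] (min_width=12, slack=7)
Line 5: ['mountain', 'pepper'] (min_width=15, slack=4)
Line 6: ['river', 'on', 'emerald'] (min_width=16, slack=3)
Line 7: ['heart', 'year', 'display'] (min_width=18, slack=1)
Total lines: 7

Answer: 7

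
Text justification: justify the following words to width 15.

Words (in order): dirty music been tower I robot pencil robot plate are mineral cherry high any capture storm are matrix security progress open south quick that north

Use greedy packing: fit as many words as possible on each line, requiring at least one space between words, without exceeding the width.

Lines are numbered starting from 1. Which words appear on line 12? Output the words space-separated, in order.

Answer: that north

Derivation:
Line 1: ['dirty', 'music'] (min_width=11, slack=4)
Line 2: ['been', 'tower', 'I'] (min_width=12, slack=3)
Line 3: ['robot', 'pencil'] (min_width=12, slack=3)
Line 4: ['robot', 'plate', 'are'] (min_width=15, slack=0)
Line 5: ['mineral', 'cherry'] (min_width=14, slack=1)
Line 6: ['high', 'any'] (min_width=8, slack=7)
Line 7: ['capture', 'storm'] (min_width=13, slack=2)
Line 8: ['are', 'matrix'] (min_width=10, slack=5)
Line 9: ['security'] (min_width=8, slack=7)
Line 10: ['progress', 'open'] (min_width=13, slack=2)
Line 11: ['south', 'quick'] (min_width=11, slack=4)
Line 12: ['that', 'north'] (min_width=10, slack=5)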